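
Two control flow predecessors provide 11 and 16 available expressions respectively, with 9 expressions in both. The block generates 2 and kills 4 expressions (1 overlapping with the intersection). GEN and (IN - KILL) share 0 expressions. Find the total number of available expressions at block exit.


IN = intersection of predecessors = 9
IN - KILL = 9 - 1 = 8
|OUT| = |GEN| + |IN - KILL| - |GEN ∩ (IN - KILL)| = 2 + 8 - 0 = 10

10


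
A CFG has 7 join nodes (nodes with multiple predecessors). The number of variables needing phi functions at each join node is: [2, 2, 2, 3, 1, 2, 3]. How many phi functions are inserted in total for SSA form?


Total phi functions = sum of phi functions at each join node
= 2 + 2 + 2 + 3 + 1 + 2 + 3 = 15

15


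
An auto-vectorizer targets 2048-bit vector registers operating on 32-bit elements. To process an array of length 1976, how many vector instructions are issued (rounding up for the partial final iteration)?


Width = 2048 / 32 = 64 elements per vector op
Iterations = ceil(1976 / 64) = 31

31


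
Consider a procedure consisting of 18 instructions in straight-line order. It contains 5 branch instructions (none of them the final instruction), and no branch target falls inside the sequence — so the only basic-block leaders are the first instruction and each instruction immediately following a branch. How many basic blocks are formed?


With no in-sequence branch targets, the leaders are the first instruction plus the instruction after each branch.
Number of basic blocks = branches + 1
= 5 + 1 = 6

6


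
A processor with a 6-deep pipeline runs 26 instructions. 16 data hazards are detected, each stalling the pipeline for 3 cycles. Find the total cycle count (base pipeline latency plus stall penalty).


Base cycles = 6 + 26 - 1 = 31
Total stalls = 16 * 3 = 48
Total = 31 + 48 = 79

79


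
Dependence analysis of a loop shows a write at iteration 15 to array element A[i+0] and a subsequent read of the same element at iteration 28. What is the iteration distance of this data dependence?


Distance = read iteration - write iteration
= 28 - 15 = 13

13


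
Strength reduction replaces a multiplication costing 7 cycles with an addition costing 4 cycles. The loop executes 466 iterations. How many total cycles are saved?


Per-iteration saving = 7 - 4 = 3
Total saved = 466 * 3 = 1398

1398


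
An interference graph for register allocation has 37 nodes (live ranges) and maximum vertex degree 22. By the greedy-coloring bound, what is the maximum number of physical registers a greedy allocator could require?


Greedy coloring never needs more than (max_degree + 1) colors: when coloring a vertex, at most max_degree neighbors are already colored.
Upper bound = 22 + 1 = 23

23


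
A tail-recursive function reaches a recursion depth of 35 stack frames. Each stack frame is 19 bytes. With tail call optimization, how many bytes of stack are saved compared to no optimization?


Without TCO: 35 * 19 = 665 bytes
With TCO: reuse 1 frame = 19 bytes
Savings = 665 - 19 = 646

646


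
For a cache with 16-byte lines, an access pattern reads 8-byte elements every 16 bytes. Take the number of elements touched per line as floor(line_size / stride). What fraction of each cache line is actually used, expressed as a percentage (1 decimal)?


Elements per cache line = floor(16 / 16) = 1
Bytes used = 1 * 8 = 8
Utilization = 8 / 16 * 100 = 50.0%

50.0


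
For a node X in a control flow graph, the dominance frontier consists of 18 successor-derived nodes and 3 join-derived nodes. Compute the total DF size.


DF(X) = direct successor contributions + join point contributions
= 18 + 3 = 21

21


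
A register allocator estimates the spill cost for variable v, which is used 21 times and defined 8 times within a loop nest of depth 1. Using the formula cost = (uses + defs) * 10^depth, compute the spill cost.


uses + defs = 21 + 8 = 29
10^1 = 10
Spill cost = 29 * 10 = 290

290


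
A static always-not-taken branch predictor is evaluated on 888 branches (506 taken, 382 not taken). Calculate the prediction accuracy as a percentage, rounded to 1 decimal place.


Predictor: always-not-taken
Correct predictions = 382
Accuracy = 382 / 888 * 100 = 43.0%

43.0


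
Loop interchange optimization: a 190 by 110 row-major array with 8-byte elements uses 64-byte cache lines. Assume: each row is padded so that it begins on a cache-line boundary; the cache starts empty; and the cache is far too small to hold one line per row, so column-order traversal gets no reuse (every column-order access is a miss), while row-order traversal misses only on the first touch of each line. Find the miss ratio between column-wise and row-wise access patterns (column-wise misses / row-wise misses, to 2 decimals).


Each row occupies 110 * 8 = 880 bytes and starts on a line boundary, so it spans ceil(880 / 64) = 14 cache lines.
Row-major traversal misses (one per line touched): 190 * ceil(110 * 8 / 64) = 2660
Column-major traversal misses (no reuse, every access misses): 190 * 110 = 20900
Ratio = 20900 / 2660 = 7.86

7.86


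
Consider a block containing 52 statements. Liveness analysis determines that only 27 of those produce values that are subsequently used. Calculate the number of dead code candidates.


Dead code = total statements - live definitions
= 52 - 27 = 25

25


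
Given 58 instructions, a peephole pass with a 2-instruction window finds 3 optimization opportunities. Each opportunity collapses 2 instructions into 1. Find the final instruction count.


Each match removes 1 instructions.
Total removed = 3 * 1 = 3
Remaining = 58 - 3 = 55

55


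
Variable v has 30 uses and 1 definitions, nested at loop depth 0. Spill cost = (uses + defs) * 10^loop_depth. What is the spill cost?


uses + defs = 30 + 1 = 31
10^0 = 1
Spill cost = 31 * 1 = 31

31


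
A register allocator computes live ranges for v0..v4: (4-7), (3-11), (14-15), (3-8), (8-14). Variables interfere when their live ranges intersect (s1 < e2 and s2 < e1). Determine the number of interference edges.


Check all pairs for overlapping intervals.
Two intervals (s1,e1) and (s2,e2) overlap if s1 < e2 and s2 < e1.
v0 (4-7) vs v1..v4: overlaps v1, v3 -> 2
v1 (3-11) vs v2..v4: overlaps v3, v4 -> 2
v2 (14-15) vs v3..v4: overlaps none -> 0
v3 (3-8) vs v4: overlaps none -> 0
Total overlapping pairs = 2 + 2 + 0 + 0 = 4

4


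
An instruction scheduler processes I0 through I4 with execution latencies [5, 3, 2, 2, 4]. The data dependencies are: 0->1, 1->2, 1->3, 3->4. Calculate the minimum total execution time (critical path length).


Compute longest path through dependency graph: dist(Ik) = max over predecessors of dist + latency(Ik).
dist(I0) = latency 5 = 5
dist(I1) = dist(I0) + 3 = 5 + 3 = 8
dist(I2) = dist(I1) + 2 = 8 + 2 = 10
dist(I3) = dist(I1) + 2 = 8 + 2 = 10
dist(I4) = dist(I3) + 4 = 10 + 4 = 14
Critical path = max dist = 14

14


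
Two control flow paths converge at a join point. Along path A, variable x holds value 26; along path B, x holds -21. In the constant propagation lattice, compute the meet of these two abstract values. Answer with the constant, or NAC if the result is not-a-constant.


Meet operation: if both paths give the same constant, result is that constant; if they differ, result is NAC (not-a-constant).
Path A: 26, Path B: -21 -> differ
Result: not-a-constant -> NAC

NAC


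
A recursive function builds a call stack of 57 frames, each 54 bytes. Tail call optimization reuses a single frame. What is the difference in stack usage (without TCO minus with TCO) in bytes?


Without TCO: 57 * 54 = 3078 bytes
With TCO: reuse 1 frame = 54 bytes
Savings = 3078 - 54 = 3024

3024


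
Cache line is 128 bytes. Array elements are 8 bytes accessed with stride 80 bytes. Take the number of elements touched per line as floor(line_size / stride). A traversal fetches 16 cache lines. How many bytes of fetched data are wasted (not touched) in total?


Elements per line = floor(128 / 80) = 1
Bytes used per line = 1 * 8 = 8
Wasted per line = 128 - 8 = 120
Total wasted = 120 * 16 = 1920

1920


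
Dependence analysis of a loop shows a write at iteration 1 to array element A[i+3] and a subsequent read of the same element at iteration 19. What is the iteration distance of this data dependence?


Distance = read iteration - write iteration
= 19 - 1 = 18

18


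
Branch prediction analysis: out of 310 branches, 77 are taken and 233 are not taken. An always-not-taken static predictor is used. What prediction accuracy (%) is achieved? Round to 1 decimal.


Predictor: always-not-taken
Correct predictions = 233
Accuracy = 233 / 310 * 100 = 75.2%

75.2


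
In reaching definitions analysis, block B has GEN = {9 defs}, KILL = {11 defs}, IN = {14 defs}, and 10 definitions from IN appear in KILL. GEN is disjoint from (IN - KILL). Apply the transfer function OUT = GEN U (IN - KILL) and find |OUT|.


IN - KILL: 14 - 10 = 4 surviving definitions
OUT = GEN + surviving = 9 + 4 = 13

13


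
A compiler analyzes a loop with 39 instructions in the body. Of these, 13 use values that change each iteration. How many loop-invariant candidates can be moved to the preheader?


Invariant candidates = total - loop-dependent
= 39 - 13 = 26

26


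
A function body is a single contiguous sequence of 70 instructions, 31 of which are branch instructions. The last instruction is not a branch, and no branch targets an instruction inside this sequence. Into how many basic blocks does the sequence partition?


With no in-sequence branch targets, the leaders are the first instruction plus the instruction after each branch.
Number of basic blocks = branches + 1
= 31 + 1 = 32

32


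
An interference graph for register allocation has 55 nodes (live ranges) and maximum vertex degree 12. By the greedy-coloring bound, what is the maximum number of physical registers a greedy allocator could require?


Greedy coloring never needs more than (max_degree + 1) colors: when coloring a vertex, at most max_degree neighbors are already colored.
Upper bound = 12 + 1 = 13

13


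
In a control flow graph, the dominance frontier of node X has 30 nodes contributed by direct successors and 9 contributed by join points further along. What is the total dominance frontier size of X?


DF(X) = direct successor contributions + join point contributions
= 30 + 9 = 39

39


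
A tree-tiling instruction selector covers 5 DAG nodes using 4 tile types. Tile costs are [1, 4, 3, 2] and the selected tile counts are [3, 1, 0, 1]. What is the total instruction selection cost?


Total cost = sum(count_i * cost_i)
= 3*1 + 1*4 + 0*3 + 1*2
= 9

9


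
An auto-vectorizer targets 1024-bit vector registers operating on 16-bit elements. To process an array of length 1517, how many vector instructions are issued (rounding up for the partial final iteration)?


Width = 1024 / 16 = 64 elements per vector op
Iterations = ceil(1517 / 64) = 24

24


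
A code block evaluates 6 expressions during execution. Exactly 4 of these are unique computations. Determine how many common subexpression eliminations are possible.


CSE count = total expressions - unique expressions
= 6 - 4 = 2

2


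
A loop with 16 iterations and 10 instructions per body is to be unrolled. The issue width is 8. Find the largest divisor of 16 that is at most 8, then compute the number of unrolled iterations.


Largest divisor of 16 <= 8 is 8
New iterations = 16 / 8 = 2

2


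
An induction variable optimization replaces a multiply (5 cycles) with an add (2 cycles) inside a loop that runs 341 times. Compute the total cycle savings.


Per-iteration saving = 5 - 2 = 3
Total saved = 341 * 3 = 1023

1023


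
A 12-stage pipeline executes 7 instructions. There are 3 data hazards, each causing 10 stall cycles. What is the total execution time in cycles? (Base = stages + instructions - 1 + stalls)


Base cycles = 12 + 7 - 1 = 18
Total stalls = 3 * 10 = 30
Total = 18 + 30 = 48

48


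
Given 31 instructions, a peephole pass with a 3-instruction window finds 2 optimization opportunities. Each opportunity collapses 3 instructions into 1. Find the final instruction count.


Each match removes 2 instructions.
Total removed = 2 * 2 = 4
Remaining = 31 - 4 = 27

27


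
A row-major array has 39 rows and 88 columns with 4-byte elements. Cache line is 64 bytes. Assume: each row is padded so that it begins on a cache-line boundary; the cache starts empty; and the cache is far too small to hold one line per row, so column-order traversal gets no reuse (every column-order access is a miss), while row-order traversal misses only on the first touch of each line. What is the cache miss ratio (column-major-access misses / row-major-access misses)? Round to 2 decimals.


Each row occupies 88 * 4 = 352 bytes and starts on a line boundary, so it spans ceil(352 / 64) = 6 cache lines.
Row-major traversal misses (one per line touched): 39 * ceil(88 * 4 / 64) = 234
Column-major traversal misses (no reuse, every access misses): 39 * 88 = 3432
Ratio = 3432 / 234 = 14.67

14.67


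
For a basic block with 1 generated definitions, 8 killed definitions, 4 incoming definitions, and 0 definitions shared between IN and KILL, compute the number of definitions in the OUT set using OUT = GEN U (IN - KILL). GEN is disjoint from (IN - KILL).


IN - KILL: 4 - 0 = 4 surviving definitions
OUT = GEN + surviving = 1 + 4 = 5

5


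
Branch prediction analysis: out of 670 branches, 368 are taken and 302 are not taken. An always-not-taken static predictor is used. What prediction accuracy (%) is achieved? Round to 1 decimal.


Predictor: always-not-taken
Correct predictions = 302
Accuracy = 302 / 670 * 100 = 45.1%

45.1


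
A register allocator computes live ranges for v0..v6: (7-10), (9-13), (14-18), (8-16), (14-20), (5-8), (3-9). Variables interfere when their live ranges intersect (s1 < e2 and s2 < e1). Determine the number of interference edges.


Check all pairs for overlapping intervals.
Two intervals (s1,e1) and (s2,e2) overlap if s1 < e2 and s2 < e1.
v0 (7-10) vs v1..v6: overlaps v1, v3, v5, v6 -> 4
v1 (9-13) vs v2..v6: overlaps v3 -> 1
v2 (14-18) vs v3..v6: overlaps v3, v4 -> 2
v3 (8-16) vs v4..v6: overlaps v4, v6 -> 2
v4 (14-20) vs v5..v6: overlaps none -> 0
v5 (5-8) vs v6: overlaps v6 -> 1
Total overlapping pairs = 4 + 1 + 2 + 2 + 0 + 1 = 10

10


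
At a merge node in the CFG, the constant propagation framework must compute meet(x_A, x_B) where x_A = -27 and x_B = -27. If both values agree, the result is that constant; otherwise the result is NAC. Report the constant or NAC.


Meet operation: if both paths give the same constant, result is that constant; if they differ, result is NAC (not-a-constant).
Path A: -27, Path B: -27 -> equal
Result: constant -> -27

-27


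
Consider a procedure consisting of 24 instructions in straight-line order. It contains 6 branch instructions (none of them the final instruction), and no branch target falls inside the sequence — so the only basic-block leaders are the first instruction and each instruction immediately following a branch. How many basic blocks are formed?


With no in-sequence branch targets, the leaders are the first instruction plus the instruction after each branch.
Number of basic blocks = branches + 1
= 6 + 1 = 7

7


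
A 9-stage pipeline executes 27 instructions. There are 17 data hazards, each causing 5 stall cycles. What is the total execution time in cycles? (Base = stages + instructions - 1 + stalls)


Base cycles = 9 + 27 - 1 = 35
Total stalls = 17 * 5 = 85
Total = 35 + 85 = 120

120


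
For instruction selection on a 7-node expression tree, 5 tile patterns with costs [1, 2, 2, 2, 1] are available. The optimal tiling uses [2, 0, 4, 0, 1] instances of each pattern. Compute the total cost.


Total cost = sum(count_i * cost_i)
= 2*1 + 0*2 + 4*2 + 0*2 + 1*1
= 11

11


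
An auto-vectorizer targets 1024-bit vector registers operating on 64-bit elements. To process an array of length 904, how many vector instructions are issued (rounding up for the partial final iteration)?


Width = 1024 / 64 = 16 elements per vector op
Iterations = ceil(904 / 16) = 57

57


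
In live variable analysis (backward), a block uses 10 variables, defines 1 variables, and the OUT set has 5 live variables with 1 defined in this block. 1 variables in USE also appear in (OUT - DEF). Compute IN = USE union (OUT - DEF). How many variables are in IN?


OUT - DEF: 5 - 1 = 4
|IN| = |USE| + |OUT - DEF| - |USE ∩ (OUT - DEF)| = 10 + 4 - 1 = 13

13


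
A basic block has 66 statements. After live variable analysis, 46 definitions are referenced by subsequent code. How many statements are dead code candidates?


Dead code = total statements - live definitions
= 66 - 46 = 20

20


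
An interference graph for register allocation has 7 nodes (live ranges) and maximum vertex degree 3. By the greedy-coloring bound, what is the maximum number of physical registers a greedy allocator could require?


Greedy coloring never needs more than (max_degree + 1) colors: when coloring a vertex, at most max_degree neighbors are already colored.
Upper bound = 3 + 1 = 4

4


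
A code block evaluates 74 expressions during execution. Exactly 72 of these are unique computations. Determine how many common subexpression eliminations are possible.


CSE count = total expressions - unique expressions
= 74 - 72 = 2

2


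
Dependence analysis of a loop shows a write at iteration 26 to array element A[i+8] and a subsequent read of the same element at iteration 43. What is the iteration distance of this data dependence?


Distance = read iteration - write iteration
= 43 - 26 = 17

17


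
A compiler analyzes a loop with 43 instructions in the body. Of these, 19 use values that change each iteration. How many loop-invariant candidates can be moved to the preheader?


Invariant candidates = total - loop-dependent
= 43 - 19 = 24

24


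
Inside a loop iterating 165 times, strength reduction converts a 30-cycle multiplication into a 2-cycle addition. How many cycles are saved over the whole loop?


Per-iteration saving = 30 - 2 = 28
Total saved = 165 * 28 = 4620

4620


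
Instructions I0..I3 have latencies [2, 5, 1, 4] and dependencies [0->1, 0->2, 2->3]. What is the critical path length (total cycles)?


Compute longest path through dependency graph: dist(Ik) = max over predecessors of dist + latency(Ik).
dist(I0) = latency 2 = 2
dist(I1) = dist(I0) + 5 = 2 + 5 = 7
dist(I2) = dist(I0) + 1 = 2 + 1 = 3
dist(I3) = dist(I2) + 4 = 3 + 4 = 7
Critical path = max dist = 7

7


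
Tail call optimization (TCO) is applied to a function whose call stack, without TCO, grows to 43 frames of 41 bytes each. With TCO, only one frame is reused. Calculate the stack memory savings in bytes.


Without TCO: 43 * 41 = 1763 bytes
With TCO: reuse 1 frame = 41 bytes
Savings = 1763 - 41 = 1722

1722


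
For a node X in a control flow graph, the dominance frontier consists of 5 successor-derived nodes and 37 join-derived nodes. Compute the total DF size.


DF(X) = direct successor contributions + join point contributions
= 5 + 37 = 42

42


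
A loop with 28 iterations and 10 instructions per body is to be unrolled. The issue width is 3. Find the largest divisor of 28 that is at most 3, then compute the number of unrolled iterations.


Largest divisor of 28 <= 3 is 2
New iterations = 28 / 2 = 14

14


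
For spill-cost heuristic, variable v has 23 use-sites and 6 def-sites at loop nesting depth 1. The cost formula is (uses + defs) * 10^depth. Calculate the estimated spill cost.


uses + defs = 23 + 6 = 29
10^1 = 10
Spill cost = 29 * 10 = 290

290


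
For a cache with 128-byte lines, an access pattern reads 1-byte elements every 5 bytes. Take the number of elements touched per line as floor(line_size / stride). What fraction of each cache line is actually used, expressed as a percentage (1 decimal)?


Elements per cache line = floor(128 / 5) = 25
Bytes used = 25 * 1 = 25
Utilization = 25 / 128 * 100 = 19.5%

19.5


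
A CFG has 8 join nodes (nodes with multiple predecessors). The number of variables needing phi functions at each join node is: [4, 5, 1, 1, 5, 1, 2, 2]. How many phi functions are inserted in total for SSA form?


Total phi functions = sum of phi functions at each join node
= 4 + 5 + 1 + 1 + 5 + 1 + 2 + 2 = 21

21


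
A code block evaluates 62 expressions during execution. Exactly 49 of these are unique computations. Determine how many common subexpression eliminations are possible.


CSE count = total expressions - unique expressions
= 62 - 49 = 13

13


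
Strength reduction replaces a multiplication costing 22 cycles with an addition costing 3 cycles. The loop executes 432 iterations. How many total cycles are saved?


Per-iteration saving = 22 - 3 = 19
Total saved = 432 * 19 = 8208

8208


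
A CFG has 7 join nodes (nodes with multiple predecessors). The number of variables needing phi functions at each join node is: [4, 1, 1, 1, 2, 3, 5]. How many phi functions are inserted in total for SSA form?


Total phi functions = sum of phi functions at each join node
= 4 + 1 + 1 + 1 + 2 + 3 + 5 = 17

17


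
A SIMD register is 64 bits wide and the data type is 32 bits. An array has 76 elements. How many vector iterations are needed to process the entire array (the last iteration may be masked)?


Width = 64 / 32 = 2 elements per vector op
Iterations = ceil(76 / 2) = 38

38


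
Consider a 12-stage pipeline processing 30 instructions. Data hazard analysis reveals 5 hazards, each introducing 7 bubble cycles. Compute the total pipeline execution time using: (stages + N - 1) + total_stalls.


Base cycles = 12 + 30 - 1 = 41
Total stalls = 5 * 7 = 35
Total = 41 + 35 = 76

76


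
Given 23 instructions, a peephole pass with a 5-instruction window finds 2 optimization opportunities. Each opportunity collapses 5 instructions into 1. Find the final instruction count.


Each match removes 4 instructions.
Total removed = 2 * 4 = 8
Remaining = 23 - 8 = 15

15


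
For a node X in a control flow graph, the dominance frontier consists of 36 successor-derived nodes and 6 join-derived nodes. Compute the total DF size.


DF(X) = direct successor contributions + join point contributions
= 36 + 6 = 42

42


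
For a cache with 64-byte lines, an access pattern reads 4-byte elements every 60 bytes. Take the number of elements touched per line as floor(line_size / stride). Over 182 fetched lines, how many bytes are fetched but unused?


Elements per line = floor(64 / 60) = 1
Bytes used per line = 1 * 4 = 4
Wasted per line = 64 - 4 = 60
Total wasted = 60 * 182 = 10920

10920


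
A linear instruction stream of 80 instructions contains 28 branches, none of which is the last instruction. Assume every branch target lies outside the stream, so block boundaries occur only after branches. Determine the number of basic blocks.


With no in-sequence branch targets, the leaders are the first instruction plus the instruction after each branch.
Number of basic blocks = branches + 1
= 28 + 1 = 29

29


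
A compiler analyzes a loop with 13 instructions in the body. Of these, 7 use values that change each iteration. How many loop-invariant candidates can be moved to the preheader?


Invariant candidates = total - loop-dependent
= 13 - 7 = 6

6


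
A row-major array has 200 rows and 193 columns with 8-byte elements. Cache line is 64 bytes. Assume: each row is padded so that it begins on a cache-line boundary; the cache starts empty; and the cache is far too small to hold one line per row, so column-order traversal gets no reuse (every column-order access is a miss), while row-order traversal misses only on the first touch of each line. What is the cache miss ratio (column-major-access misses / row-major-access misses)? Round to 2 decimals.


Each row occupies 193 * 8 = 1544 bytes and starts on a line boundary, so it spans ceil(1544 / 64) = 25 cache lines.
Row-major traversal misses (one per line touched): 200 * ceil(193 * 8 / 64) = 5000
Column-major traversal misses (no reuse, every access misses): 200 * 193 = 38600
Ratio = 38600 / 5000 = 7.72

7.72


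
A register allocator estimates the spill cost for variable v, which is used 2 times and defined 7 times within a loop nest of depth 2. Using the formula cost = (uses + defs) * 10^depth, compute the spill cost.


uses + defs = 2 + 7 = 9
10^2 = 100
Spill cost = 9 * 100 = 900

900


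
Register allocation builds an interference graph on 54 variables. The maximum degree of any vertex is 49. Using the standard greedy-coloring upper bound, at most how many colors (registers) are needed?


Greedy coloring never needs more than (max_degree + 1) colors: when coloring a vertex, at most max_degree neighbors are already colored.
Upper bound = 49 + 1 = 50

50


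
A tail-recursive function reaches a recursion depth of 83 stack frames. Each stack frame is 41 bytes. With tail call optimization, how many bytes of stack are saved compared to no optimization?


Without TCO: 83 * 41 = 3403 bytes
With TCO: reuse 1 frame = 41 bytes
Savings = 3403 - 41 = 3362

3362


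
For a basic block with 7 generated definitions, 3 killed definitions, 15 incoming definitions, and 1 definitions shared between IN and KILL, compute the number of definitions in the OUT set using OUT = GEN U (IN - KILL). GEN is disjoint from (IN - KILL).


IN - KILL: 15 - 1 = 14 surviving definitions
OUT = GEN + surviving = 7 + 14 = 21

21


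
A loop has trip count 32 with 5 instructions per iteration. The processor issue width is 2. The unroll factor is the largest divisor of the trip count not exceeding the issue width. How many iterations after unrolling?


Largest divisor of 32 <= 2 is 2
New iterations = 32 / 2 = 16

16


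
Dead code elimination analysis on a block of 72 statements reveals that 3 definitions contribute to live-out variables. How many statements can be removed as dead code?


Dead code = total statements - live definitions
= 72 - 3 = 69

69


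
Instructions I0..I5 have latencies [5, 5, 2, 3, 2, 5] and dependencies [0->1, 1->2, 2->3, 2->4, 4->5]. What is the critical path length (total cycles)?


Compute longest path through dependency graph: dist(Ik) = max over predecessors of dist + latency(Ik).
dist(I0) = latency 5 = 5
dist(I1) = dist(I0) + 5 = 5 + 5 = 10
dist(I2) = dist(I1) + 2 = 10 + 2 = 12
dist(I3) = dist(I2) + 3 = 12 + 3 = 15
dist(I4) = dist(I2) + 2 = 12 + 2 = 14
dist(I5) = dist(I4) + 5 = 14 + 5 = 19
Critical path = max dist = 19

19


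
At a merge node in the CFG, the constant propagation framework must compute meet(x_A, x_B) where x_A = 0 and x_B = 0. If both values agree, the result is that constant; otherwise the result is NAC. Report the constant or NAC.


Meet operation: if both paths give the same constant, result is that constant; if they differ, result is NAC (not-a-constant).
Path A: 0, Path B: 0 -> equal
Result: constant -> 0

0


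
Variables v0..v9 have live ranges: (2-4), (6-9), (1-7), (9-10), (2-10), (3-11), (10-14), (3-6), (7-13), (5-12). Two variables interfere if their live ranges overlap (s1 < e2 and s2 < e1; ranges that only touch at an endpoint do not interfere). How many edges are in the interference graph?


Check all pairs for overlapping intervals.
Two intervals (s1,e1) and (s2,e2) overlap if s1 < e2 and s2 < e1.
v0 (2-4) vs v1..v9: overlaps v2, v4, v5, v7 -> 4
v1 (6-9) vs v2..v9: overlaps v2, v4, v5, v8, v9 -> 5
v2 (1-7) vs v3..v9: overlaps v4, v5, v7, v9 -> 4
v3 (9-10) vs v4..v9: overlaps v4, v5, v8, v9 -> 4
v4 (2-10) vs v5..v9: overlaps v5, v7, v8, v9 -> 4
v5 (3-11) vs v6..v9: overlaps v6, v7, v8, v9 -> 4
v6 (10-14) vs v7..v9: overlaps v8, v9 -> 2
v7 (3-6) vs v8..v9: overlaps v9 -> 1
v8 (7-13) vs v9: overlaps v9 -> 1
Total overlapping pairs = 4 + 5 + 4 + 4 + 4 + 4 + 2 + 1 + 1 = 29

29


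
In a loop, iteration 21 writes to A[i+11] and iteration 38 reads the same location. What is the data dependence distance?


Distance = read iteration - write iteration
= 38 - 21 = 17

17


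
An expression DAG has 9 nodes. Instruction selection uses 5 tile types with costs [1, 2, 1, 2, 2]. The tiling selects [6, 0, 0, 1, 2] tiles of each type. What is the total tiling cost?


Total cost = sum(count_i * cost_i)
= 6*1 + 0*2 + 0*1 + 1*2 + 2*2
= 12

12


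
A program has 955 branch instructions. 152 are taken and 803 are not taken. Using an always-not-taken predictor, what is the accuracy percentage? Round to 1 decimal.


Predictor: always-not-taken
Correct predictions = 803
Accuracy = 803 / 955 * 100 = 84.1%

84.1


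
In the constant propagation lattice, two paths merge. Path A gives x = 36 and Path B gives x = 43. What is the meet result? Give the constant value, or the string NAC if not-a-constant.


Meet operation: if both paths give the same constant, result is that constant; if they differ, result is NAC (not-a-constant).
Path A: 36, Path B: 43 -> differ
Result: not-a-constant -> NAC

NAC


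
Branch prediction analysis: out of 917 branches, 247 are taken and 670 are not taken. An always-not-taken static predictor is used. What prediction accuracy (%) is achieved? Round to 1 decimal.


Predictor: always-not-taken
Correct predictions = 670
Accuracy = 670 / 917 * 100 = 73.1%

73.1


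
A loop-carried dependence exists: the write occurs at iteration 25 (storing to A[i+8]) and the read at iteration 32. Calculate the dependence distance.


Distance = read iteration - write iteration
= 32 - 25 = 7

7


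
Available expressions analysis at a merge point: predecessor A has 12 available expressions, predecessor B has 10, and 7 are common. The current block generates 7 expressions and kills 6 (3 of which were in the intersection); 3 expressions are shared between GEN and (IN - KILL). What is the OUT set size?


IN = intersection of predecessors = 7
IN - KILL = 7 - 3 = 4
|OUT| = |GEN| + |IN - KILL| - |GEN ∩ (IN - KILL)| = 7 + 4 - 3 = 8

8


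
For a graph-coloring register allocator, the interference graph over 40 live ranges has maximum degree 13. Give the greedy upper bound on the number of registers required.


Greedy coloring never needs more than (max_degree + 1) colors: when coloring a vertex, at most max_degree neighbors are already colored.
Upper bound = 13 + 1 = 14

14


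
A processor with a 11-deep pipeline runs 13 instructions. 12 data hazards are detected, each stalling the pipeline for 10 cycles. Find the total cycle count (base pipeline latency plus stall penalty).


Base cycles = 11 + 13 - 1 = 23
Total stalls = 12 * 10 = 120
Total = 23 + 120 = 143

143


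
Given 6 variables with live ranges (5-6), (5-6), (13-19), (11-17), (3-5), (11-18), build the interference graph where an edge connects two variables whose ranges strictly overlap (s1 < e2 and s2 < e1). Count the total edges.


Check all pairs for overlapping intervals.
Two intervals (s1,e1) and (s2,e2) overlap if s1 < e2 and s2 < e1.
v0 (5-6) vs v1..v5: overlaps v1 -> 1
v1 (5-6) vs v2..v5: overlaps none -> 0
v2 (13-19) vs v3..v5: overlaps v3, v5 -> 2
v3 (11-17) vs v4..v5: overlaps v5 -> 1
v4 (3-5) vs v5: overlaps none -> 0
Total overlapping pairs = 1 + 0 + 2 + 1 + 0 = 4

4


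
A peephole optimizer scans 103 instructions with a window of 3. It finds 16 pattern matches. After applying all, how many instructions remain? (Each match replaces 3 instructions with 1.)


Each match removes 2 instructions.
Total removed = 16 * 2 = 32
Remaining = 103 - 32 = 71

71


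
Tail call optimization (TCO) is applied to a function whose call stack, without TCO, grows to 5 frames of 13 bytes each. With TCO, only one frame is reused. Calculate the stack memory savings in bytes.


Without TCO: 5 * 13 = 65 bytes
With TCO: reuse 1 frame = 13 bytes
Savings = 65 - 13 = 52

52


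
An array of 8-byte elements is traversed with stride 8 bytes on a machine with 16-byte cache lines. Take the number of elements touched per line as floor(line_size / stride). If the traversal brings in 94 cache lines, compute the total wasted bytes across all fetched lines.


Elements per line = floor(16 / 8) = 2
Bytes used per line = 2 * 8 = 16
Wasted per line = 16 - 16 = 0
Total wasted = 0 * 94 = 0

0


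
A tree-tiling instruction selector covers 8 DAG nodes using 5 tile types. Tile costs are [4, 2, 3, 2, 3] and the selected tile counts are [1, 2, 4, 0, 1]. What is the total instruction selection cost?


Total cost = sum(count_i * cost_i)
= 1*4 + 2*2 + 4*3 + 0*2 + 1*3
= 23

23


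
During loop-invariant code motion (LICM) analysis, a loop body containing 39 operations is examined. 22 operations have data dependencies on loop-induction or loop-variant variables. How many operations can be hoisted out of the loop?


Invariant candidates = total - loop-dependent
= 39 - 22 = 17

17


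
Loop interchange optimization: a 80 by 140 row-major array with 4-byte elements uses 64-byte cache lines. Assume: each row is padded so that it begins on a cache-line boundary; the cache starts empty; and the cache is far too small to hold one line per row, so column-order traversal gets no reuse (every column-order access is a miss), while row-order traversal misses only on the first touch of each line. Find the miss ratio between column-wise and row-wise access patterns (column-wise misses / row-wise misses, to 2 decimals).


Each row occupies 140 * 4 = 560 bytes and starts on a line boundary, so it spans ceil(560 / 64) = 9 cache lines.
Row-major traversal misses (one per line touched): 80 * ceil(140 * 4 / 64) = 720
Column-major traversal misses (no reuse, every access misses): 80 * 140 = 11200
Ratio = 11200 / 720 = 15.56

15.56


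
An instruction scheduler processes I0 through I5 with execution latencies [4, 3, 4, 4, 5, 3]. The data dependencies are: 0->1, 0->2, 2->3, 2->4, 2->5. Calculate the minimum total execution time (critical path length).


Compute longest path through dependency graph: dist(Ik) = max over predecessors of dist + latency(Ik).
dist(I0) = latency 4 = 4
dist(I1) = dist(I0) + 3 = 4 + 3 = 7
dist(I2) = dist(I0) + 4 = 4 + 4 = 8
dist(I3) = dist(I2) + 4 = 8 + 4 = 12
dist(I4) = dist(I2) + 5 = 8 + 5 = 13
dist(I5) = dist(I2) + 3 = 8 + 3 = 11
Critical path = max dist = 13

13


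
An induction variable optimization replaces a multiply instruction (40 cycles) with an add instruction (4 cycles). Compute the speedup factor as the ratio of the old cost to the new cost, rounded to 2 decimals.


Ratio = mult_cost / add_cost = 40 / 4 = 10.0

10.0


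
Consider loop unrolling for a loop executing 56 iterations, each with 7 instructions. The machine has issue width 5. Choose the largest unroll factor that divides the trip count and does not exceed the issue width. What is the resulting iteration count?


Largest divisor of 56 <= 5 is 4
New iterations = 56 / 4 = 14

14


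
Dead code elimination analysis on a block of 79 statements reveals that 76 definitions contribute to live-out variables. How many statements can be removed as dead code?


Dead code = total statements - live definitions
= 79 - 76 = 3

3


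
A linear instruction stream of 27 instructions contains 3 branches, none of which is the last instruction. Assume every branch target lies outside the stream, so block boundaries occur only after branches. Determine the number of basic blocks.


With no in-sequence branch targets, the leaders are the first instruction plus the instruction after each branch.
Number of basic blocks = branches + 1
= 3 + 1 = 4

4


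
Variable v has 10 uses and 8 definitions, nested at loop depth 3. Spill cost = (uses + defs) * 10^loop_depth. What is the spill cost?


uses + defs = 10 + 8 = 18
10^3 = 1000
Spill cost = 18 * 1000 = 18000

18000


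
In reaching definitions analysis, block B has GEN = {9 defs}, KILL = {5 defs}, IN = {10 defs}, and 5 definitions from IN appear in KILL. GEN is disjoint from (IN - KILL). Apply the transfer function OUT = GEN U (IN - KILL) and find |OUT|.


IN - KILL: 10 - 5 = 5 surviving definitions
OUT = GEN + surviving = 9 + 5 = 14

14


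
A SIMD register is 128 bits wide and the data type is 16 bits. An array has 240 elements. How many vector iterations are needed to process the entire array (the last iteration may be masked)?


Width = 128 / 16 = 8 elements per vector op
Iterations = ceil(240 / 8) = 30

30


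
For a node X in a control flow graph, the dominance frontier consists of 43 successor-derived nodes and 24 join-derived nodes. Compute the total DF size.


DF(X) = direct successor contributions + join point contributions
= 43 + 24 = 67

67


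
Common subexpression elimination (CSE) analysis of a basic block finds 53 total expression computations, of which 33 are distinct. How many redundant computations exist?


CSE count = total expressions - unique expressions
= 53 - 33 = 20

20


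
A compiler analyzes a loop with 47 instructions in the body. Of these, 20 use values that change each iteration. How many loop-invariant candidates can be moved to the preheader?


Invariant candidates = total - loop-dependent
= 47 - 20 = 27

27


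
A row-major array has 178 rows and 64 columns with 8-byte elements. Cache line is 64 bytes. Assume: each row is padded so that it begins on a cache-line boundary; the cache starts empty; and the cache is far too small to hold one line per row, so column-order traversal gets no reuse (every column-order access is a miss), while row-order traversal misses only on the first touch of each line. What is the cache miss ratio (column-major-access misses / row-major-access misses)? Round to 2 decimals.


Each row occupies 64 * 8 = 512 bytes and starts on a line boundary, so it spans ceil(512 / 64) = 8 cache lines.
Row-major traversal misses (one per line touched): 178 * ceil(64 * 8 / 64) = 1424
Column-major traversal misses (no reuse, every access misses): 178 * 64 = 11392
Ratio = 11392 / 1424 = 8.0

8.0


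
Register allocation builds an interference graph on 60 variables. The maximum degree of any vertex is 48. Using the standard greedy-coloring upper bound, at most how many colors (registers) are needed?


Greedy coloring never needs more than (max_degree + 1) colors: when coloring a vertex, at most max_degree neighbors are already colored.
Upper bound = 48 + 1 = 49

49


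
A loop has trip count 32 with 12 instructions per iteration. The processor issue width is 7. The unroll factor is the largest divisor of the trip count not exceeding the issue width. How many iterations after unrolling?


Largest divisor of 32 <= 7 is 4
New iterations = 32 / 4 = 8

8


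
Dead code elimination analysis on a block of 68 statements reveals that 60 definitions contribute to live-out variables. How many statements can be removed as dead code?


Dead code = total statements - live definitions
= 68 - 60 = 8

8


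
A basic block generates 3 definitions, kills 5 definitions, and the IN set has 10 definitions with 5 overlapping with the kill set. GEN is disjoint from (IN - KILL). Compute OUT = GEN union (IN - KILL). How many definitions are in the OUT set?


IN - KILL: 10 - 5 = 5 surviving definitions
OUT = GEN + surviving = 3 + 5 = 8

8


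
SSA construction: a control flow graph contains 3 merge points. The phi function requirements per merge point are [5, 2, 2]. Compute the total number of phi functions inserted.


Total phi functions = sum of phi functions at each join node
= 5 + 2 + 2 = 9

9


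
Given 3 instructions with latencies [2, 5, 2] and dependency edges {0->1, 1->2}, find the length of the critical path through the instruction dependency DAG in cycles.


Compute longest path through dependency graph: dist(Ik) = max over predecessors of dist + latency(Ik).
dist(I0) = latency 2 = 2
dist(I1) = dist(I0) + 5 = 2 + 5 = 7
dist(I2) = dist(I1) + 2 = 7 + 2 = 9
Critical path = max dist = 9

9
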